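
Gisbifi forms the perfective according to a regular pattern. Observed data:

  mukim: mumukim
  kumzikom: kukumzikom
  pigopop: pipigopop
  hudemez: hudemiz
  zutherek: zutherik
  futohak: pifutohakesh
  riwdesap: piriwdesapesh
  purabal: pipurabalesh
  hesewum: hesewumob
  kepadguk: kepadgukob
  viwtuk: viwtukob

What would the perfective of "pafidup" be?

zutherek and futohak both end in -k yet inflect differently (zutherik, pifutohakesh), so the final letter is not what conditions the rule; the last vowel is.
"pafidup" has last vowel 'u'. The stems whose last vowel is 'u' (hesewum → hesewumob, kepadguk → kepadgukob, viwtuk → viwtukob) add -ob.
The other patterns: stems whose last vowel is 'i' or 'o' repeat the first consonant+vowel as a prefix; stems whose last vowel is 'e' change the last vowel to 'i'; stems whose last vowel is 'a' add pi- … -esh around the stem.
So pafidup → pafidupob.

pafidupob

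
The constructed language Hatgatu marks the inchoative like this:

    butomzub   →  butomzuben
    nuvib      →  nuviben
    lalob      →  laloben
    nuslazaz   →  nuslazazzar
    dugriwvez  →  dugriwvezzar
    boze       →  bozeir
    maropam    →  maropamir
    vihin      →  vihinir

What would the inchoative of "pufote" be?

pufoteir

dugriwvez and boze both have last vowel 'e' yet inflect differently (dugriwvezzar, bozeir), so the last vowel is not what conditions the rule; the final letter is.
"pufote" ends in -e. The one such stem in the data (boze → bozeir) adds -ir, so the same rule applies.
So pufote → pufoteir.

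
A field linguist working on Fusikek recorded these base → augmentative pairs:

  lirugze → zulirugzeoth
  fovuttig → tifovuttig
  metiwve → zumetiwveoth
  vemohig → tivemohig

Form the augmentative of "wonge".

zuwongeoth

fovuttig and lirugze both have 3 vowels yet inflect differently (tifovuttig, zulirugzeoth), so the number of vowels is not what conditions the rule; the final letter is.
"wonge" ends in -e. The stems ending in -e (lirugze → zulirugzeoth, metiwve → zumetiwveoth) add zu- … -oth around the stem.
The other pattern: stems ending in -g add the prefix ti-.
So wonge → zuwongeoth.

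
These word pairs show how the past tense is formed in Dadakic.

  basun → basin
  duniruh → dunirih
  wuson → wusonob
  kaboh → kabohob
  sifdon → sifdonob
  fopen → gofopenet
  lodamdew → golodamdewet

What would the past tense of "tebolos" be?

"tebolos" has last vowel 'o'. The stems whose last vowel is 'o' (wuson → wusonob, kaboh → kabohob, sifdon → sifdonob) add -ob.
The other patterns: stems whose last vowel is 'u' change the last vowel to 'i'; stems whose last vowel is 'e' add go- … -et around the stem.
So tebolos → tebolosob.

tebolosob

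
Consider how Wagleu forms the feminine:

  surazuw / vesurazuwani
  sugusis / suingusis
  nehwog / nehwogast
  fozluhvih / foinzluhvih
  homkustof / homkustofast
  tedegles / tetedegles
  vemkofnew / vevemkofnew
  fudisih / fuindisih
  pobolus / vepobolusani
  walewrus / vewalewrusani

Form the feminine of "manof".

manofast

pobolus and tedegles both end in -s yet inflect differently (vepobolusani, tetedegles), so the final letter is not what conditions the rule; the last vowel is.
"manof" has last vowel 'o'. The stems whose last vowel is 'o' (nehwog → nehwogast, homkustof → homkustofast) add -ast.
So manof → manofast.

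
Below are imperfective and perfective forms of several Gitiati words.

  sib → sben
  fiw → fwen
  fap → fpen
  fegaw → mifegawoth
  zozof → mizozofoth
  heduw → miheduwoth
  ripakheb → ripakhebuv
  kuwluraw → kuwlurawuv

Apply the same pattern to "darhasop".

fiw and fegaw both end in -w yet inflect differently (fwen, mifegawoth), so the final letter is not what conditions the rule; the number of vowels is.
"darhasop" has 3 vowels. The stems with 3 vowels (ripakheb → ripakhebuv, kuwluraw → kuwlurawuv) add -uv.
The other patterns: stems with 1 vowel delete the last vowel and add -en; stems with 2 vowels add mi- … -oth around the stem.
So darhasop → darhasopuv.

darhasopuv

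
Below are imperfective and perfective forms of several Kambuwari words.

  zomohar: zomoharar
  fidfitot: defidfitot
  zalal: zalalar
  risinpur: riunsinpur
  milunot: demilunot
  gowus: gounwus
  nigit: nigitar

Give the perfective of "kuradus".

kuunradus

nigit and fidfitot both end in -t yet inflect differently (nigitar, defidfitot), so the final letter is not what conditions the rule; the last vowel is.
"kuradus" has last vowel 'u'. The stems whose last vowel is 'u' (risinpur → riunsinpur, gowus → gounwus) insert -un- after the first vowel.
The other patterns: stems whose last vowel is 'a' or 'i' add -ar; stems whose last vowel is 'o' add the prefix de-.
So kuradus → kuunradus.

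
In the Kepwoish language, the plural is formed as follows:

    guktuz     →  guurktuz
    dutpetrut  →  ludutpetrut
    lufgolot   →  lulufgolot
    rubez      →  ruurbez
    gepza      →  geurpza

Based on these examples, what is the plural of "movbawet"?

lumovbawet

"movbawet" ends in -t. The stems ending in -t (lufgolot → lulufgolot, dutpetrut → ludutpetrut) add the prefix lu-.
The other pattern: stems ending in -a or -z insert -ur- after the first vowel.
So movbawet → lumovbawet.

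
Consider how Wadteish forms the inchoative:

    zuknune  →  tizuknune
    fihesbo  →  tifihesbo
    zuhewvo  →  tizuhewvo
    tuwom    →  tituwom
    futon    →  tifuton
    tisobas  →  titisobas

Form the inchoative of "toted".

Every pair shown (zuknune → tizuknune, fihesbo → tifihesbo, zuhewvo → tizuhewvo, …) follows the same rule: add the prefix ti-.
So toted → titoted.

titoted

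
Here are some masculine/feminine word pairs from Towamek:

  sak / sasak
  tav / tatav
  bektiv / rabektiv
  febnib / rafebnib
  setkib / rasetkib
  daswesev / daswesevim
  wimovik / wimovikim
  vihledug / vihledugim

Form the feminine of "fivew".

tav and bektiv both end in -v yet inflect differently (tatav, rabektiv), so the final letter is not what conditions the rule; the number of vowels is.
"fivew" has 2 vowels. The stems with 2 vowels (bektiv → rabektiv, febnib → rafebnib, setkib → rasetkib) add the prefix ra-.
So fivew → rafivew.

rafivew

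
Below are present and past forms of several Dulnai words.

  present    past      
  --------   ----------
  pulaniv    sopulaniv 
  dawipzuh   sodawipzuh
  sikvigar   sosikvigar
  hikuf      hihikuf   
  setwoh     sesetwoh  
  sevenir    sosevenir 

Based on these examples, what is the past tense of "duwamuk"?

setwoh and dawipzuh both end in -h yet inflect differently (sesetwoh, sodawipzuh), so the final letter is not what conditions the rule; the number of vowels is.
"duwamuk" has 3 vowels. The stems with 3 vowels (dawipzuh → sodawipzuh, pulaniv → sopulaniv, sevenir → sosevenir) add the prefix so-.
So duwamuk → soduwamuk.

soduwamuk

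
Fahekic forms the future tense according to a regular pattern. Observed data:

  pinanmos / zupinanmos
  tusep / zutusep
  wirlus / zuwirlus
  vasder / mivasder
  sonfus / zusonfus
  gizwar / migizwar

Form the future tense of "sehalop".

vasder and tusep both have last vowel 'e' yet inflect differently (mivasder, zutusep), so the last vowel is not what conditions the rule; the final letter is.
"sehalop" ends in -p. The one such stem in the data (tusep → zutusep) adds the prefix zu-, so the same rule applies.
So sehalop → zusehalop.

zusehalop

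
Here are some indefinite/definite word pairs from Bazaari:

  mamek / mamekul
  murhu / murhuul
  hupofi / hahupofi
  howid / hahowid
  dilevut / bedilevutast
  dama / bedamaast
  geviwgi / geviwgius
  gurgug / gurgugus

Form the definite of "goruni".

gorunius

"goruni" begins with g-. The stems beginning with g- (geviwgi → geviwgius, gurgug → gurgugus) add -us.
So goruni → gorunius.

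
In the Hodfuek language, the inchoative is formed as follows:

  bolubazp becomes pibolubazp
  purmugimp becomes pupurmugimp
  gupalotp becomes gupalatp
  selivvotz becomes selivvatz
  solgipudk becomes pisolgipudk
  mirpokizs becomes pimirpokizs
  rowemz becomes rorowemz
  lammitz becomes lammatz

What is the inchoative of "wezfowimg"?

wewezfowimg

selivvotz and rowemz both end in -z yet inflect differently (selivvatz, rorowemz), so the final letter is not what conditions the rule; the second-to-last letter is.
"wezfowimg" has second-to-last letter 'm'. The stems whose second-to-last letter is 'm' (rowemz → rorowemz, purmugimp → pupurmugimp) repeat the first consonant+vowel as a prefix.
So wezfowimg → wewezfowimg.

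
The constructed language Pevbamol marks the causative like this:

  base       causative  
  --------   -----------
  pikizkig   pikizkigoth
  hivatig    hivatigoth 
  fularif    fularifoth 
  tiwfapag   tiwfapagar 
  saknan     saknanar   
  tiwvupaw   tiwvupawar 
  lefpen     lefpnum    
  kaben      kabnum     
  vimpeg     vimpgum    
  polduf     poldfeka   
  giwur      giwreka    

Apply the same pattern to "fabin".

pikizkig and tiwfapag both end in -g yet inflect differently (pikizkigoth, tiwfapagar), so the final letter is not what conditions the rule; the last vowel is.
"fabin" has last vowel 'i'. The stems whose last vowel is 'i' (pikizkig → pikizkigoth, hivatig → hivatigoth, fularif → fularifoth) add -oth.
The other patterns: stems whose last vowel is 'a' add -ar; stems whose last vowel is 'e' delete the last vowel and add -um; stems whose last vowel is 'u' delete the last vowel and add -eka.
So fabin → fabinoth.

fabinoth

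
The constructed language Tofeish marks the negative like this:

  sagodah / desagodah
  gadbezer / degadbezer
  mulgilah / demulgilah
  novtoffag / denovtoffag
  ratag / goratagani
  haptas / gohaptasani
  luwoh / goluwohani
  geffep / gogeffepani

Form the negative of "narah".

"narah" has 2 vowels. The stems with 2 vowels (ratag → goratagani, haptas → gohaptasani, luwoh → goluwohani) add go- … -ani around the stem.
So narah → gonarahani.

gonarahani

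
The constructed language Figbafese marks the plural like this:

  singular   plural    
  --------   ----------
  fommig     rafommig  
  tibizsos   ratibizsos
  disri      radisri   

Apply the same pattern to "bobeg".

rabobeg

Every pair shown (fommig → rafommig, tibizsos → ratibizsos, disri → radisri) follows the same rule: add the prefix ra-.
So bobeg → rabobeg.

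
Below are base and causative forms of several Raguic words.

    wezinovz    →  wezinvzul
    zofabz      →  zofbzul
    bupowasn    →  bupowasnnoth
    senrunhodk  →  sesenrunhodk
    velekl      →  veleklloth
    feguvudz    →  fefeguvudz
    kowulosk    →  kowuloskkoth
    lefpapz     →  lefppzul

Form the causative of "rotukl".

rotuklloth

senrunhodk and kowulosk both end in -k yet inflect differently (sesenrunhodk, kowuloskkoth), so the final letter is not what conditions the rule; the second-to-last letter is.
"rotukl" has second-to-last letter 'k'. The one such stem in the data (velekl → veleklloth) doubles the final consonant and adds -oth (as do kowulosk, bupowasn), so the same rule applies.
The other patterns: stems whose second-to-last letter is 'd' repeat the first consonant+vowel as a prefix; stems whose second-to-last letter is 'b', 'p' or 'v' delete the last vowel and add -ul.
So rotukl → rotuklloth.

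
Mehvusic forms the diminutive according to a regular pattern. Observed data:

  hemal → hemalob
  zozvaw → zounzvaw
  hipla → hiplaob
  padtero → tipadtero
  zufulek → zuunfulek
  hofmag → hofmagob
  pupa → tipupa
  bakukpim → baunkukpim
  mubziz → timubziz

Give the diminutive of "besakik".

hipla and pupa both end in -a yet inflect differently (hiplaob, tipupa), so the final letter is not what conditions the rule; the first letter is.
"besakik" begins with b-. The one such stem in the data (bakukpim → baunkukpim) inserts -un- after the first vowel (as do zozvaw, zufulek), so the same rule applies.
So besakik → beunsakik.

beunsakik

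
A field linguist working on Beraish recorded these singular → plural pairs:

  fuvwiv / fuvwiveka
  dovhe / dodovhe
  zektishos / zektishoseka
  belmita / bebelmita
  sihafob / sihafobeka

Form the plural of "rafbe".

fuvwiv and dovhe both have 2 vowels yet inflect differently (fuvwiveka, dodovhe), so the number of vowels is not what conditions the rule; whether the stem ends in a vowel or a consonant is.
"rafbe" ends in a vowel. The stems ending in a vowel (dovhe → dodovhe, belmita → bebelmita) repeat the first consonant+vowel as a prefix.
The other pattern: stems ending in a consonant add -eka.
So rafbe → rarafbe.

rarafbe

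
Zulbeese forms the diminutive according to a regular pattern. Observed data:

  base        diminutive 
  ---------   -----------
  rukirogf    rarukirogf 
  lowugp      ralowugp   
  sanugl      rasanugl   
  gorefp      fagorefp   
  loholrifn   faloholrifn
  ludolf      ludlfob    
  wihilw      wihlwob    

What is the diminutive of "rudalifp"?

"rudalifp" has second-to-last letter 'f'. The stems whose second-to-last letter is 'f' (gorefp → fagorefp, loholrifn → faloholrifn) add the prefix fa-.
So rudalifp → farudalifp.

farudalifp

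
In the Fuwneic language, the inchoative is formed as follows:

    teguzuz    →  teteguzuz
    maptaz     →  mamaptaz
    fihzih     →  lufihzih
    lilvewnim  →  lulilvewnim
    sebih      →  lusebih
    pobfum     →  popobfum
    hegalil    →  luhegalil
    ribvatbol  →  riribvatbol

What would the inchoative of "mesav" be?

hegalil and ribvatbol both end in -l yet inflect differently (luhegalil, riribvatbol), so the final letter is not what conditions the rule; the last vowel is.
"mesav" has last vowel 'a'. The one such stem in the data (maptaz → mamaptaz) repeats the first consonant+vowel as a prefix (as do ribvatbol, teguzuz), so the same rule applies.
So mesav → memesav.

memesav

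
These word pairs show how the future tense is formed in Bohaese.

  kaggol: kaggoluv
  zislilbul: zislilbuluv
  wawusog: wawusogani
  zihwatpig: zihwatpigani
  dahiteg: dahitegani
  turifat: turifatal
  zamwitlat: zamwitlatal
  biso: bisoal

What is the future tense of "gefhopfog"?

kaggol and wawusog both have last vowel 'o' yet inflect differently (kaggoluv, wawusogani), so the last vowel is not what conditions the rule; the final letter is.
"gefhopfog" ends in -g. The stems ending in -g (wawusog → wawusogani, zihwatpig → zihwatpigani, dahiteg → dahitegani) add -ani.
The other patterns: stems ending in -l add -uv; stems ending in -o or -t add -al.
So gefhopfog → gefhopfogani.

gefhopfogani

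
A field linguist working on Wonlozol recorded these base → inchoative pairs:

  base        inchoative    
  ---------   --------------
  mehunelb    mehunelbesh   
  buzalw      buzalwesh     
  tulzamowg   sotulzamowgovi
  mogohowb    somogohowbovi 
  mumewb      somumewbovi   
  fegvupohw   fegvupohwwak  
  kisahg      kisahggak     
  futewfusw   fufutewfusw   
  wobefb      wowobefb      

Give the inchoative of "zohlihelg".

zohlihelgesh

mehunelb and mogohowb both end in -b yet inflect differently (mehunelbesh, somogohowbovi), so the final letter is not what conditions the rule; the second-to-last letter is.
"zohlihelg" has second-to-last letter 'l'. The stems whose second-to-last letter is 'l' (mehunelb → mehunelbesh, buzalw → buzalwesh) add -esh.
So zohlihelg → zohlihelgesh.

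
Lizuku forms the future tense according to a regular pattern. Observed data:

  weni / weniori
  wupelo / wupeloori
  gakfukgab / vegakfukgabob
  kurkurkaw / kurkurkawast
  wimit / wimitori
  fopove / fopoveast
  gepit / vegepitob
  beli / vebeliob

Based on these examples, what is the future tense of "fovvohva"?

weni and beli both end in -i yet inflect differently (weniori, vebeliob), so the final letter is not what conditions the rule; the first letter is.
"fovvohva" begins with f-. The one such stem in the data (fopove → fopoveast) adds -ast, so the same rule applies.
So fovvohva → fovvohvaast.

fovvohvaast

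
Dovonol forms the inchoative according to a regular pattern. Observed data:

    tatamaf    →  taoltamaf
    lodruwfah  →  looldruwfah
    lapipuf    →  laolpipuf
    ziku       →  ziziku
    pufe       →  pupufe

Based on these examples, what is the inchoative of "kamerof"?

"kamerof" ends in a consonant. The stems ending in a consonant (tatamaf → taoltamaf, lodruwfah → looldruwfah, lapipuf → laolpipuf) insert -ol- after the first vowel.
The other pattern: stems ending in a vowel repeat the first consonant+vowel as a prefix.
So kamerof → kaolmerof.

kaolmerof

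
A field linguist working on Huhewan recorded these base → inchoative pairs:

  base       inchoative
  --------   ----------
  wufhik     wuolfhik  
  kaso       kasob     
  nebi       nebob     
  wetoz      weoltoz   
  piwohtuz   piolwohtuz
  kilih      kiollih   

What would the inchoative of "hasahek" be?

"hasahek" ends in a consonant. The stems ending in a consonant (wetoz → weoltoz, piwohtuz → piolwohtuz, kilih → kiollih) insert -ol- after the first vowel.
The other pattern: stems ending in a vowel drop the final letter and add -ob.
So hasahek → haolsahek.

haolsahek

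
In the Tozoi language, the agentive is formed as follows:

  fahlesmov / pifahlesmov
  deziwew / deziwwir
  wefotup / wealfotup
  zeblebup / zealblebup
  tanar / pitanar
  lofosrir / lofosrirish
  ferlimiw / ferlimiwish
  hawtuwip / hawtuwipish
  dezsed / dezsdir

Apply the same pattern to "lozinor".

pilozinor

"lozinor" has last vowel 'o'. The one such stem in the data (fahlesmov → pifahlesmov) adds the prefix pi-, so the same rule applies.
The other patterns: stems whose last vowel is 'i' add -ish; stems whose last vowel is 'e' delete the last vowel and add -ir; stems whose last vowel is 'u' insert -al- after the first vowel.
So lozinor → pilozinor.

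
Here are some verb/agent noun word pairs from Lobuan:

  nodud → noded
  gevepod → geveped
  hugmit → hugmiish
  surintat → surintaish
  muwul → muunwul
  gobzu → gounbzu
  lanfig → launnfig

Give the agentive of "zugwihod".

nodud and muwul both have last vowel 'u' yet inflect differently (noded, muunwul), so the last vowel is not what conditions the rule; the final letter is.
"zugwihod" ends in -d. The stems ending in -d (nodud → noded, gevepod → geveped) change the last vowel to 'e'.
So zugwihod → zugwihed.

zugwihed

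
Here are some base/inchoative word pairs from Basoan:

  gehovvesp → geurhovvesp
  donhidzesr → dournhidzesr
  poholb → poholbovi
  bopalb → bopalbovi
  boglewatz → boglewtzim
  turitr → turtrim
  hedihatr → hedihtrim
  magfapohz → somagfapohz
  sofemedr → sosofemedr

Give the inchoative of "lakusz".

laurkusz

donhidzesr and turitr both end in -r yet inflect differently (dournhidzesr, turtrim), so the final letter is not what conditions the rule; the second-to-last letter is.
"lakusz" has second-to-last letter 's'. The stems whose second-to-last letter is 's' (gehovvesp → geurhovvesp, donhidzesr → dournhidzesr) insert -ur- after the first vowel.
So lakusz → laurkusz.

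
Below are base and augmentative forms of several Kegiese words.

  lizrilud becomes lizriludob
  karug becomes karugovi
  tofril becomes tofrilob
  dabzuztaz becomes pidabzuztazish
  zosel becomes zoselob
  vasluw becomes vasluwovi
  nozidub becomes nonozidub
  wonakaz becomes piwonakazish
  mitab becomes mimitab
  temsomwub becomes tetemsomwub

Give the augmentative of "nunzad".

vasluw and nozidub both have last vowel 'u' yet inflect differently (vasluwovi, nonozidub), so the last vowel is not what conditions the rule; the final letter is.
"nunzad" ends in -d. The one such stem in the data (lizrilud → lizriludob) adds -ob, so the same rule applies.
The other patterns: stems ending in -g or -w add -ovi; stems ending in -b repeat the first consonant+vowel as a prefix; stems ending in -z add pi- … -ish around the stem.
So nunzad → nunzadob.

nunzadob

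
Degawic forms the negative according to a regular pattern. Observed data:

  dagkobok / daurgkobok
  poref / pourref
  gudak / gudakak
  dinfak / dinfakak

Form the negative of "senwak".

dinfak and dagkobok both end in -k yet inflect differently (dinfakak, daurgkobok), so the final letter is not what conditions the rule; the last vowel is.
"senwak" has last vowel 'a'. The stems whose last vowel is 'a' (dinfak → dinfakak, gudak → gudakak) add -ak.
So senwak → senwakak.

senwakak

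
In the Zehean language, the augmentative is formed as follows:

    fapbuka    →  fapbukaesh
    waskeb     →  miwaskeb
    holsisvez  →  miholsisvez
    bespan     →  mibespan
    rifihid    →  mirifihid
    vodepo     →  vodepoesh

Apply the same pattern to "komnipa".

komnipaesh

bespan and fapbuka both have last vowel 'a' yet inflect differently (mibespan, fapbukaesh), so the last vowel is not what conditions the rule; whether the stem ends in a vowel or a consonant is.
"komnipa" ends in a vowel. The stems ending in a vowel (vodepo → vodepoesh, fapbuka → fapbukaesh) add -esh.
The other pattern: stems ending in a consonant add the prefix mi-.
So komnipa → komnipaesh.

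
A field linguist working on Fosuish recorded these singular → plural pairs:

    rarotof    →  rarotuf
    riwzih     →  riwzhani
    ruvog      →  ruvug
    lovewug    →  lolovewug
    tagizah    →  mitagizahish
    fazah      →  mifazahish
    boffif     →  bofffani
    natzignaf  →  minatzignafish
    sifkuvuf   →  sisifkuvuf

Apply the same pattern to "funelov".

funeluv

"funelov" has last vowel 'o'. The stems whose last vowel is 'o' (rarotof → rarotuf, ruvog → ruvug) change the last vowel to 'u'.
So funelov → funeluv.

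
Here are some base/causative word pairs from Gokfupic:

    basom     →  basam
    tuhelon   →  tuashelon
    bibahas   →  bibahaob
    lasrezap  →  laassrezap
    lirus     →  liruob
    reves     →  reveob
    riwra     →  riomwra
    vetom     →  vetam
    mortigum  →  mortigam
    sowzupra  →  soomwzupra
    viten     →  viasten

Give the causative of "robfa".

lirus and mortigum both have last vowel 'u' yet inflect differently (liruob, mortigam), so the last vowel is not what conditions the rule; the final letter is.
"robfa" ends in -a. The stems ending in -a (riwra → riomwra, sowzupra → soomwzupra) insert -om- after the first vowel.
So robfa → roombfa.

roombfa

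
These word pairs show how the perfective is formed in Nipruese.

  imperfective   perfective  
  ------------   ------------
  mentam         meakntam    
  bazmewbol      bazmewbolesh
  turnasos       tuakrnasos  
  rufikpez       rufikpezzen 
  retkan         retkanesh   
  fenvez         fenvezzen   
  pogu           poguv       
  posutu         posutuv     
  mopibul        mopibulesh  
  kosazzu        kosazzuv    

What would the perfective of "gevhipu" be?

posutu and mopibul both have last vowel 'u' yet inflect differently (posutuv, mopibulesh), so the last vowel is not what conditions the rule; the final letter is.
"gevhipu" ends in -u. The stems ending in -u (posutu → posutuv, kosazzu → kosazzuv, pogu → poguv) drop the final letter and add -uv.
The other patterns: stems ending in -z double the final consonant and add -en; stems ending in -l or -n add -esh; stems ending in -m or -s insert -ak- after the first vowel.
So gevhipu → gevhipuv.

gevhipuv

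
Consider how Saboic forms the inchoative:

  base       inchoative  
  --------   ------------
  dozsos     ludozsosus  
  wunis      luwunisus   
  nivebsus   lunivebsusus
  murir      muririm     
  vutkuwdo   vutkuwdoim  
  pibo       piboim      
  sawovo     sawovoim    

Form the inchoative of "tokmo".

tokmoim

wunis and murir both have last vowel 'i' yet inflect differently (luwunisus, muririm), so the last vowel is not what conditions the rule; the final letter is.
"tokmo" ends in -o. The stems ending in -o (vutkuwdo → vutkuwdoim, pibo → piboim, sawovo → sawovoim) add -im.
The other pattern: stems ending in -s add lu- … -us around the stem.
So tokmo → tokmoim.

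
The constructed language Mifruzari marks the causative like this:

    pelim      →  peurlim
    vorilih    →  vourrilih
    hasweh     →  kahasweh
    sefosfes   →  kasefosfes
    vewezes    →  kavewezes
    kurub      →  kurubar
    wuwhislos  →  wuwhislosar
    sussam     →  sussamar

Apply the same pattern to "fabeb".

kafabeb

vorilih and hasweh both end in -h yet inflect differently (vourrilih, kahasweh), so the final letter is not what conditions the rule; the last vowel is.
"fabeb" has last vowel 'e'. The stems whose last vowel is 'e' (hasweh → kahasweh, sefosfes → kasefosfes, vewezes → kavewezes) add the prefix ka-.
So fabeb → kafabeb.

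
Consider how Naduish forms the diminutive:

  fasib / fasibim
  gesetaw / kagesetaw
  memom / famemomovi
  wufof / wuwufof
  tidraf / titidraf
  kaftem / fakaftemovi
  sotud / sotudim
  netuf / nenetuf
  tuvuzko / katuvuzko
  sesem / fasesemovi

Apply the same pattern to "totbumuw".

"totbumuw" ends in -w. The one such stem in the data (gesetaw → kagesetaw) adds the prefix ka-, so the same rule applies.
The other patterns: stems ending in -b or -d add -im; stems ending in -m add fa- … -ovi around the stem; stems ending in -f repeat the first consonant+vowel as a prefix.
So totbumuw → katotbumuw.

katotbumuw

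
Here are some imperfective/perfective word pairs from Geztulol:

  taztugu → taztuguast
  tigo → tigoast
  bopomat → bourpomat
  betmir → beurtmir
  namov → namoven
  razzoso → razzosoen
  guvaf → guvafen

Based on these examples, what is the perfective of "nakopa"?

nakopaen

"nakopa" begins with n-. The one such stem in the data (namov → namoven) adds -en, so the same rule applies.
So nakopa → nakopaen.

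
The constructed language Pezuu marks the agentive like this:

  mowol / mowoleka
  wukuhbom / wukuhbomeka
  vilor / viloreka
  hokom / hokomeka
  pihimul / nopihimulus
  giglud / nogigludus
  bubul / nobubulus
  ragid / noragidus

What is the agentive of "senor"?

mowol and pihimul both end in -l yet inflect differently (mowoleka, nopihimulus), so the final letter is not what conditions the rule; the last vowel is.
"senor" has last vowel 'o'. The stems whose last vowel is 'o' (mowol → mowoleka, wukuhbom → wukuhbomeka, vilor → viloreka) add -eka.
The other pattern: stems whose last vowel is 'i' or 'u' add no- … -us around the stem.
So senor → senoreka.

senoreka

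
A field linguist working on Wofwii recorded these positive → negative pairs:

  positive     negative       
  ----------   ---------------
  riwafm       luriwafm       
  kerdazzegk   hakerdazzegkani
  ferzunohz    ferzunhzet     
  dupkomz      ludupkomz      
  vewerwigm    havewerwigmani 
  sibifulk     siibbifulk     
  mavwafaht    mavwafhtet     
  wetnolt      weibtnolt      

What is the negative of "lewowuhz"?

lewowhzet

kerdazzegk and sibifulk both end in -k yet inflect differently (hakerdazzegkani, siibbifulk), so the final letter is not what conditions the rule; the second-to-last letter is.
"lewowuhz" has second-to-last letter 'h'. The stems whose second-to-last letter is 'h' (mavwafaht → mavwafhtet, ferzunohz → ferzunhzet) delete the last vowel and add -et.
So lewowuhz → lewowhzet.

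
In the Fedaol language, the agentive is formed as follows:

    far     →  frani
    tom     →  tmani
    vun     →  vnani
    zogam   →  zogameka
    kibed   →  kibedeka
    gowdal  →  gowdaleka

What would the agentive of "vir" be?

tom and zogam both end in -m yet inflect differently (tmani, zogameka), so the final letter is not what conditions the rule; the number of vowels is.
"vir" has 1 vowel. The stems with 1 vowel (far → frani, tom → tmani, vun → vnani) delete the last vowel and add -ani.
The other pattern: stems with 2 vowels add -eka.
So vir → vrani.

vrani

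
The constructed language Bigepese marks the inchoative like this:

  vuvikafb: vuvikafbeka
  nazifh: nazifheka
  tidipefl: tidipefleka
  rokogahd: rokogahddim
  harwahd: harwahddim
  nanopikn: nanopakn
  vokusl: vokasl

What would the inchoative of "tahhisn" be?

tahhasn

"tahhisn" has second-to-last letter 's'. The one such stem in the data (vokusl → vokasl) changes the last vowel to 'a' (as does nanopikn), so the same rule applies.
So tahhisn → tahhasn.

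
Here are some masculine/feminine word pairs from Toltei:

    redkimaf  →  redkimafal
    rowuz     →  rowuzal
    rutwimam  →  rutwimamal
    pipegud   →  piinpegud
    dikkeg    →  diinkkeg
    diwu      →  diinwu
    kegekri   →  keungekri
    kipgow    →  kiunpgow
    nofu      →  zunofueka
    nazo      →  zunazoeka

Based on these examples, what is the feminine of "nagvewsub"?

zunagvewsubeka

diwu and nofu both end in -u yet inflect differently (diinwu, zunofueka), so the final letter is not what conditions the rule; the first letter is.
"nagvewsub" begins with n-. The stems beginning with n- (nofu → zunofueka, nazo → zunazoeka) add zu- … -eka around the stem.
The other patterns: stems beginning with r- add -al; stems beginning with d- or p- insert -in- after the first vowel; stems beginning with k- insert -un- after the first vowel.
So nagvewsub → zunagvewsubeka.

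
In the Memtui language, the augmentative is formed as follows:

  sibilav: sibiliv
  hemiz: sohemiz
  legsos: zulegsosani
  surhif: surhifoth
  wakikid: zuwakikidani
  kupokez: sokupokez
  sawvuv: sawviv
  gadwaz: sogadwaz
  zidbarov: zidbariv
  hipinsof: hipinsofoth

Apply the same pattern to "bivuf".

bivufoth

surhif and hemiz both have last vowel 'i' yet inflect differently (surhifoth, sohemiz), so the last vowel is not what conditions the rule; the final letter is.
"bivuf" ends in -f. The stems ending in -f (surhif → surhifoth, hipinsof → hipinsofoth) add -oth.
The other patterns: stems ending in -z add the prefix so-; stems ending in -v change the last vowel to 'i'; stems ending in -d or -s add zu- … -ani around the stem.
So bivuf → bivufoth.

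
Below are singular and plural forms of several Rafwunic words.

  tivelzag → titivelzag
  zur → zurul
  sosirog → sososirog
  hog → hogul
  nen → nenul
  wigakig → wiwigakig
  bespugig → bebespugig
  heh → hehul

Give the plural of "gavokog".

hog and tivelzag both end in -g yet inflect differently (hogul, titivelzag), so the final letter is not what conditions the rule; the number of vowels is.
"gavokog" has 3 vowels. The stems with 3 vowels (tivelzag → titivelzag, sosirog → sososirog, wigakig → wiwigakig) repeat the first consonant+vowel as a prefix.
So gavokog → gagavokog.

gagavokog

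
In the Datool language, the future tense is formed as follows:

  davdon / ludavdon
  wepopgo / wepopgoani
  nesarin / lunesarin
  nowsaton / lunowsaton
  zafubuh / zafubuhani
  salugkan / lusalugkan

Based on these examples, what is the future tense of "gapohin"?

lugapohin

davdon and wepopgo both have last vowel 'o' yet inflect differently (ludavdon, wepopgoani), so the last vowel is not what conditions the rule; the final letter is.
"gapohin" ends in -n. The stems ending in -n (davdon → ludavdon, nowsaton → lunowsaton, nesarin → lunesarin) add the prefix lu-.
The other pattern: stems ending in -h or -o add -ani.
So gapohin → lugapohin.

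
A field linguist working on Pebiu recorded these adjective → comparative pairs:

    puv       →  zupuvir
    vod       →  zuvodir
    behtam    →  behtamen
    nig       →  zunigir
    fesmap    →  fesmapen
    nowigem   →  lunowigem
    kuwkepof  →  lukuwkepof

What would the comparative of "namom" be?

namomen

behtam and nowigem both end in -m yet inflect differently (behtamen, lunowigem), so the final letter is not what conditions the rule; the number of vowels is.
"namom" has 2 vowels. The stems with 2 vowels (fesmap → fesmapen, behtam → behtamen) add -en.
The other patterns: stems with 1 vowel add zu- … -ir around the stem; stems with 3 vowels add the prefix lu-.
So namom → namomen.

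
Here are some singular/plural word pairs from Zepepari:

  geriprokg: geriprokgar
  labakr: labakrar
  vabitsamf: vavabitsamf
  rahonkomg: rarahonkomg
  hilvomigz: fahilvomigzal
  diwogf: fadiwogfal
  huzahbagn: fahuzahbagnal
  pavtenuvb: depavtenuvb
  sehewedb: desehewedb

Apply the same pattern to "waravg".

geriprokg and rahonkomg both end in -g yet inflect differently (geriprokgar, rarahonkomg), so the final letter is not what conditions the rule; the second-to-last letter is.
"waravg" has second-to-last letter 'v'. The one such stem in the data (pavtenuvb → depavtenuvb) adds the prefix de-, so the same rule applies.
So waravg → dewaravg.

dewaravg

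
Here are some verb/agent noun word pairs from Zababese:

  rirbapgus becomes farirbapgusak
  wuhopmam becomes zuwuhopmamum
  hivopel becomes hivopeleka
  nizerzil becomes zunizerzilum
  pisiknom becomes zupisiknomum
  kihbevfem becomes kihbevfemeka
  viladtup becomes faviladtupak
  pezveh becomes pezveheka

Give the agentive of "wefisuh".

fawefisuhak

kihbevfem and wuhopmam both end in -m yet inflect differently (kihbevfemeka, zuwuhopmamum), so the final letter is not what conditions the rule; the last vowel is.
"wefisuh" has last vowel 'u'. The stems whose last vowel is 'u' (viladtup → faviladtupak, rirbapgus → farirbapgusak) add fa- … -ak around the stem.
So wefisuh → fawefisuhak.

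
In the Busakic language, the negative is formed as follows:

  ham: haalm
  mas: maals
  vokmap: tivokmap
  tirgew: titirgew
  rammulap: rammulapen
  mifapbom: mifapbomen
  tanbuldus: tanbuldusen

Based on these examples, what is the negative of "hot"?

vokmap and rammulap both end in -p yet inflect differently (tivokmap, rammulapen), so the final letter is not what conditions the rule; the number of vowels is.
"hot" has 1 vowel. The stems with 1 vowel (ham → haalm, mas → maals) insert -al- after the first vowel.
The other patterns: stems with 2 vowels add the prefix ti-; stems with 3 vowels add -en.
So hot → hoalt.

hoalt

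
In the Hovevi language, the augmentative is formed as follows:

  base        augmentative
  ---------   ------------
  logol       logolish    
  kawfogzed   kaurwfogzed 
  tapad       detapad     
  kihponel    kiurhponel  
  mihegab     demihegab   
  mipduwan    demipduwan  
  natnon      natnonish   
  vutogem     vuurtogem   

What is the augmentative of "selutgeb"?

seurlutgeb

kihponel and logol both end in -l yet inflect differently (kiurhponel, logolish), so the final letter is not what conditions the rule; the last vowel is.
"selutgeb" has last vowel 'e'. The stems whose last vowel is 'e' (vutogem → vuurtogem, kawfogzed → kaurwfogzed, kihponel → kiurhponel) insert -ur- after the first vowel.
So selutgeb → seurlutgeb.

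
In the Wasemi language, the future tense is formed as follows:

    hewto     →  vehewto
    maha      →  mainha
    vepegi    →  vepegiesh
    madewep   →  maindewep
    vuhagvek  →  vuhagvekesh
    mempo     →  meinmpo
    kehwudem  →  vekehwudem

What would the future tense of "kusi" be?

"kusi" begins with k-. The one such stem in the data (kehwudem → vekehwudem) adds the prefix ve-, so the same rule applies.
So kusi → vekusi.

vekusi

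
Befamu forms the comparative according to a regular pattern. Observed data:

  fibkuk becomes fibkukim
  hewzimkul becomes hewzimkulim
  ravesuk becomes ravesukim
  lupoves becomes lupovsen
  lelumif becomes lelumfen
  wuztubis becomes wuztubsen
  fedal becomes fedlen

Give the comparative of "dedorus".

dedorusim

hewzimkul and fedal both end in -l yet inflect differently (hewzimkulim, fedlen), so the final letter is not what conditions the rule; the last vowel is.
"dedorus" has last vowel 'u'. The stems whose last vowel is 'u' (fibkuk → fibkukim, hewzimkul → hewzimkulim, ravesuk → ravesukim) add -im.
So dedorus → dedorusim.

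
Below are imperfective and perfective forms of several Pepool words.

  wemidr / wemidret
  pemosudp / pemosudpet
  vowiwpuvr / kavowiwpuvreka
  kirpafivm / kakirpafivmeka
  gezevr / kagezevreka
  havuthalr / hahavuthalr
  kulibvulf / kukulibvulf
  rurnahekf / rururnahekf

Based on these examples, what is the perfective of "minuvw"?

kaminuvweka

wemidr and vowiwpuvr both end in -r yet inflect differently (wemidret, kavowiwpuvreka), so the final letter is not what conditions the rule; the second-to-last letter is.
"minuvw" has second-to-last letter 'v'. The stems whose second-to-last letter is 'v' (vowiwpuvr → kavowiwpuvreka, kirpafivm → kakirpafivmeka, gezevr → kagezevreka) add ka- … -eka around the stem.
So minuvw → kaminuvweka.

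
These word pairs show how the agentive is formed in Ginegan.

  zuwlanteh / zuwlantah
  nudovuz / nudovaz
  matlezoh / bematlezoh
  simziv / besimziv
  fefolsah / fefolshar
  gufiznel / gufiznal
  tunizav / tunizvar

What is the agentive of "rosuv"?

rosav

"rosuv" has last vowel 'u'. The one such stem in the data (nudovuz → nudovaz) changes the last vowel to 'a' (as do zuwlanteh, gufiznel), so the same rule applies.
The other patterns: stems whose last vowel is 'a' delete the last vowel and add -ar; stems whose last vowel is 'i' or 'o' add the prefix be-.
So rosuv → rosav.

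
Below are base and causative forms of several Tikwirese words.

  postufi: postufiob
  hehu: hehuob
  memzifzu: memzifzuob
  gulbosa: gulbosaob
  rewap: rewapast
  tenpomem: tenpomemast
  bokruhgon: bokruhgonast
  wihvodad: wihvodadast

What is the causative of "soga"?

sogaob

gulbosa and rewap both have last vowel 'a' yet inflect differently (gulbosaob, rewapast), so the last vowel is not what conditions the rule; whether the stem ends in a vowel or a consonant is.
"soga" ends in a vowel. The stems ending in a vowel (postufi → postufiob, hehu → hehuob, memzifzu → memzifzuob) add -ob.
So soga → sogaob.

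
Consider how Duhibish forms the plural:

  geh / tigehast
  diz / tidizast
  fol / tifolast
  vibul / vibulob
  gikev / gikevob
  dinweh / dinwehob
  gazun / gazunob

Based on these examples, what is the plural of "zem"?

geh and dinweh both end in -h yet inflect differently (tigehast, dinwehob), so the final letter is not what conditions the rule; the number of vowels is.
"zem" has 1 vowel. The stems with 1 vowel (fol → tifolast, geh → tigehast, diz → tidizast) add ti- … -ast around the stem.
So zem → tizemast.

tizemast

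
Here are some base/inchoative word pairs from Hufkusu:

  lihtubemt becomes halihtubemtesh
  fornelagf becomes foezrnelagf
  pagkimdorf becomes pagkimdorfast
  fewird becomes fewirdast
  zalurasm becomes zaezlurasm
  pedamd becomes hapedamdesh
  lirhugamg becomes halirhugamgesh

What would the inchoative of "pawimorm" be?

"pawimorm" has second-to-last letter 'r'. The stems whose second-to-last letter is 'r' (fewird → fewirdast, pagkimdorf → pagkimdorfast) add -ast.
The other patterns: stems whose second-to-last letter is 'm' add ha- … -esh around the stem; stems whose second-to-last letter is 'g' or 's' insert -ez- after the first vowel.
So pawimorm → pawimormast.

pawimormast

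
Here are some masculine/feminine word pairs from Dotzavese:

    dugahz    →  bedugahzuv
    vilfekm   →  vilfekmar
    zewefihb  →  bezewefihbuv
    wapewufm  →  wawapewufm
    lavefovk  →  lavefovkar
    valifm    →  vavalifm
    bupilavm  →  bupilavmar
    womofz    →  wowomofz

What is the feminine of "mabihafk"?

"mabihafk" has second-to-last letter 'f'. The stems whose second-to-last letter is 'f' (wapewufm → wawapewufm, womofz → wowomofz, valifm → vavalifm) repeat the first consonant+vowel as a prefix.
So mabihafk → mamabihafk.

mamabihafk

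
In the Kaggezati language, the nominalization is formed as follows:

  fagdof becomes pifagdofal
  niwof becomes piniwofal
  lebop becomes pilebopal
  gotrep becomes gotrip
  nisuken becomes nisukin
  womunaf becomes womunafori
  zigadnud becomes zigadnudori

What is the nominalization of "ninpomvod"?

lebop and gotrep both end in -p yet inflect differently (pilebopal, gotrip), so the final letter is not what conditions the rule; the last vowel is.
"ninpomvod" has last vowel 'o'. The stems whose last vowel is 'o' (fagdof → pifagdofal, niwof → piniwofal, lebop → pilebopal) add pi- … -al around the stem.
So ninpomvod → pininpomvodal.

pininpomvodal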